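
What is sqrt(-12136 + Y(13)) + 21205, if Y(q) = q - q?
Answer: 21205 + 2*I*sqrt(3034) ≈ 21205.0 + 110.16*I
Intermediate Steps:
Y(q) = 0
sqrt(-12136 + Y(13)) + 21205 = sqrt(-12136 + 0) + 21205 = sqrt(-12136) + 21205 = 2*I*sqrt(3034) + 21205 = 21205 + 2*I*sqrt(3034)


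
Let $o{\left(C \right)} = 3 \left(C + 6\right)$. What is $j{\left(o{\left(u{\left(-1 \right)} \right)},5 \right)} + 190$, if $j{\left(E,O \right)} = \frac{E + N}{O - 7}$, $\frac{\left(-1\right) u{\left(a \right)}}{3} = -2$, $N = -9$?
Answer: $\frac{353}{2} \approx 176.5$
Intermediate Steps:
$u{\left(a \right)} = 6$ ($u{\left(a \right)} = \left(-3\right) \left(-2\right) = 6$)
$o{\left(C \right)} = 18 + 3 C$ ($o{\left(C \right)} = 3 \left(6 + C\right) = 18 + 3 C$)
$j{\left(E,O \right)} = \frac{-9 + E}{-7 + O}$ ($j{\left(E,O \right)} = \frac{E - 9}{O - 7} = \frac{-9 + E}{-7 + O}$)
$j{\left(o{\left(u{\left(-1 \right)} \right)},5 \right)} + 190 = \frac{-9 + \left(18 + 3 \cdot 6\right)}{-7 + 5} + 190 = \frac{-9 + \left(18 + 18\right)}{-2} + 190 = - \frac{-9 + 36}{2} + 190 = \left(- \frac{1}{2}\right) 27 + 190 = - \frac{27}{2} + 190 = \frac{353}{2}$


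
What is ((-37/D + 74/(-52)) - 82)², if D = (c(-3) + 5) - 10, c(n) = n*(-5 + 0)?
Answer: 32069569/4225 ≈ 7590.4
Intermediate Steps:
c(n) = -5*n (c(n) = n*(-5) = -5*n)
D = 10 (D = (-5*(-3) + 5) - 10 = (15 + 5) - 10 = 20 - 10 = 10)
((-37/D + 74/(-52)) - 82)² = ((-37/10 + 74/(-52)) - 82)² = ((-37*⅒ + 74*(-1/52)) - 82)² = ((-37/10 - 37/26) - 82)² = (-333/65 - 82)² = (-5663/65)² = 32069569/4225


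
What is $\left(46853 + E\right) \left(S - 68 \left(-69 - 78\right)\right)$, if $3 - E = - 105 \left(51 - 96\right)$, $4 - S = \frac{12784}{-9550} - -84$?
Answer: $\frac{1995125807252}{4775} \approx 4.1783 \cdot 10^{8}$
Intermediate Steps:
$S = - \frac{375608}{4775}$ ($S = 4 - \left(\frac{12784}{-9550} - -84\right) = 4 - \left(12784 \left(- \frac{1}{9550}\right) + 84\right) = 4 - \left(- \frac{6392}{4775} + 84\right) = 4 - \frac{394708}{4775} = - \frac{375608}{4775} \approx -78.661$)
$E = -4722$ ($E = 3 - - 105 \left(51 - 96\right) = 3 - \left(-105\right) \left(-45\right) = 3 - 4725 = -4722$)
$\left(46853 + E\right) \left(S - 68 \left(-69 - 78\right)\right) = \left(46853 - 4722\right) \left(- \frac{375608}{4775} - 68 \left(-69 - 78\right)\right) = 42131 \left(- \frac{375608}{4775} - -9996\right) = 42131 \left(- \frac{375608}{4775} + 9996\right) = 42131 \cdot \frac{47355292}{4775} = \frac{1995125807252}{4775}$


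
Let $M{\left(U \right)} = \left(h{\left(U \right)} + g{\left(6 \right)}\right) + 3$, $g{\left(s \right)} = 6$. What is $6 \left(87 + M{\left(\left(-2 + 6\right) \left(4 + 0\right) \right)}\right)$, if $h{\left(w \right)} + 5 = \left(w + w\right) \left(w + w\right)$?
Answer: $6690$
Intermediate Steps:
$h{\left(w \right)} = -5 + 4 w^{2}$ ($h{\left(w \right)} = -5 + \left(w + w\right) \left(w + w\right) = -5 + 2 w 2 w = -5 + 4 w^{2}$)
$M{\left(U \right)} = 4 + 4 U^{2}$ ($M{\left(U \right)} = \left(\left(-5 + 4 U^{2}\right) + 6\right) + 3 = \left(1 + 4 U^{2}\right) + 3 = 4 + 4 U^{2}$)
$6 \left(87 + M{\left(\left(-2 + 6\right) \left(4 + 0\right) \right)}\right) = 6 \left(87 + \left(4 + 4 \left(\left(-2 + 6\right) \left(4 + 0\right)\right)^{2}\right)\right) = 6 \left(87 + \left(4 + 4 \left(4 \cdot 4\right)^{2}\right)\right) = 6 \left(87 + \left(4 + 4 \cdot 16^{2}\right)\right) = 6 \left(87 + \left(4 + 4 \cdot 256\right)\right) = 6 \left(87 + \left(4 + 1024\right)\right) = 6 \left(87 + 1028\right) = 6 \cdot 1115 = 6690$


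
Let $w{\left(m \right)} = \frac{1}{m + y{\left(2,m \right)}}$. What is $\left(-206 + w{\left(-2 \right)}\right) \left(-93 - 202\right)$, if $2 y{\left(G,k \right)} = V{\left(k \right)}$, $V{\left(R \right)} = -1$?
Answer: $60888$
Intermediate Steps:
$y{\left(G,k \right)} = - \frac{1}{2}$ ($y{\left(G,k \right)} = \frac{1}{2} \left(-1\right) = - \frac{1}{2}$)
$w{\left(m \right)} = \frac{1}{- \frac{1}{2} + m}$ ($w{\left(m \right)} = \frac{1}{m - \frac{1}{2}} = \frac{1}{- \frac{1}{2} + m}$)
$\left(-206 + w{\left(-2 \right)}\right) \left(-93 - 202\right) = \left(-206 + \frac{2}{-1 + 2 \left(-2\right)}\right) \left(-93 - 202\right) = \left(-206 + \frac{2}{-1 - 4}\right) \left(-295\right) = \left(-206 + \frac{2}{-5}\right) \left(-295\right) = \left(-206 + 2 \left(- \frac{1}{5}\right)\right) \left(-295\right) = \left(-206 - \frac{2}{5}\right) \left(-295\right) = \left(- \frac{1032}{5}\right) \left(-295\right) = 60888$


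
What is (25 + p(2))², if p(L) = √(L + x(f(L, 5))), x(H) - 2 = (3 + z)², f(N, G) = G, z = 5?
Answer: 693 + 100*√17 ≈ 1105.3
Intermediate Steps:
x(H) = 66 (x(H) = 2 + (3 + 5)² = 2 + 8² = 2 + 64 = 66)
p(L) = √(66 + L) (p(L) = √(L + 66) = √(66 + L))
(25 + p(2))² = (25 + √(66 + 2))² = (25 + √68)² = (25 + 2*√17)²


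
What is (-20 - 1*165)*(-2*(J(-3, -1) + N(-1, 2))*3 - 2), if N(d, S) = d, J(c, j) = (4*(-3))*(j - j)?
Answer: -740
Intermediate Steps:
J(c, j) = 0 (J(c, j) = -12*0 = 0)
(-20 - 1*165)*(-2*(J(-3, -1) + N(-1, 2))*3 - 2) = (-20 - 1*165)*(-2*(0 - 1)*3 - 2) = (-20 - 165)*(-2*(-1)*3 - 2) = -185*(2*3 - 2) = -185*(6 - 2) = -185*4 = -740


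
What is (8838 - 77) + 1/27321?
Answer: 239359282/27321 ≈ 8761.0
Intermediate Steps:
(8838 - 77) + 1/27321 = 8761 + 1/27321 = 239359282/27321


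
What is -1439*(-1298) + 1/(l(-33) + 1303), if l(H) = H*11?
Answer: 1755752681/940 ≈ 1.8678e+6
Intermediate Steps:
l(H) = 11*H
-1439*(-1298) + 1/(l(-33) + 1303) = -1439*(-1298) + 1/(11*(-33) + 1303) = 1867822 + 1/(-363 + 1303) = 1867822 + 1/940 = 1755752681/940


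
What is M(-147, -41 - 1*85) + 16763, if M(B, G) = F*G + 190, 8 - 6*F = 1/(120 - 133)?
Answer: 218184/13 ≈ 16783.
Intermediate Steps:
F = 35/26 (F = 4/3 - 1/(6*(120 - 133)) = 4/3 - ⅙/(-13) = 4/3 - ⅙*(-1/13) = 4/3 + 1/78 = 35/26 ≈ 1.3462)
M(B, G) = 190 + 35*G/26 (M(B, G) = 35*G/26 + 190 = 190 + 35*G/26)
M(-147, -41 - 1*85) + 16763 = (190 + 35*(-41 - 1*85)/26) + 16763 = (190 + 35*(-41 - 85)/26) + 16763 = (190 + (35/26)*(-126)) + 16763 = (190 - 2205/13) + 16763 = 265/13 + 16763 = 218184/13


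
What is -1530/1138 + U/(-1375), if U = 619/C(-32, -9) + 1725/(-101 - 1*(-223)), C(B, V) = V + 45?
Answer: -2349069821/1718095500 ≈ -1.3673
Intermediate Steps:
C(B, V) = 45 + V
U = 68809/2196 (U = 619/(45 - 9) + 1725/(-101 - 1*(-223)) = 619/36 + 1725/(-101 + 223) = 619*(1/36) + 1725/122 = 619/36 + 1725*(1/122) = 619/36 + 1725/122 = 68809/2196 ≈ 31.334)
-1530/1138 + U/(-1375) = -1530/1138 + (68809/2196)/(-1375) = -1530*1/1138 + (68809/2196)*(-1/1375) = -765/569 - 68809/3019500 = -2349069821/1718095500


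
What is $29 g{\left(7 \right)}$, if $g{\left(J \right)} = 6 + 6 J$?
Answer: $1392$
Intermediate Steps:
$29 g{\left(7 \right)} = 29 \left(6 + 6 \cdot 7\right) = 29 \left(6 + 42\right) = 29 \cdot 48 = 1392$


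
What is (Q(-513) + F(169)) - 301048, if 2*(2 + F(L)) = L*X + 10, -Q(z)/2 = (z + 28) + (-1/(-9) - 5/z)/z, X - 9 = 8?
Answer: -157184790565/526338 ≈ -2.9864e+5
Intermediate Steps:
X = 17 (X = 9 + 8 = 17)
Q(z) = -56 - 2*z - 2*(⅑ - 5/z)/z (Q(z) = -2*((z + 28) + (-1/(-9) - 5/z)/z) = -2*((28 + z) + (-1*(-⅑) - 5/z)/z) = -2*((28 + z) + (⅑ - 5/z)/z) = -2*(28 + z + (⅑ - 5/z)/z) = -56 - 2*z - 2*(⅑ - 5/z)/z)
F(L) = 3 + 17*L/2 (F(L) = -2 + (L*17 + 10)/2 = -2 + (17*L + 10)/2 = -2 + (10 + 17*L)/2 = -2 + (5 + 17*L/2) = 3 + 17*L/2)
(Q(-513) + F(169)) - 301048 = ((-56 - 2*(-513) + 10/(-513)² - 2/9/(-513)) + (3 + (17/2)*169)) - 301048 = ((-56 + 1026 + 10*(1/263169) - 2/9*(-1/513)) + (3 + 2873/2)) - 301048 = ((-56 + 1026 + 10/263169 + 2/4617) + 2879/2) - 301048 = (255274054/263169 + 2879/2) - 301048 = 1268211659/526338 - 301048 = -157184790565/526338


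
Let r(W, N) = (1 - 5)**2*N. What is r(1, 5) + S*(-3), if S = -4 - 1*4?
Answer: 104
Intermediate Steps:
r(W, N) = 16*N (r(W, N) = (-4)**2*N = 16*N)
S = -8 (S = -4 - 4 = -8)
r(1, 5) + S*(-3) = 16*5 - 8*(-3) = 80 + 24 = 104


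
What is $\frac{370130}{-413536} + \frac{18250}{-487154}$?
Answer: $- \frac{46964335505}{50363929136} \approx -0.9325$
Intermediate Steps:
$\frac{370130}{-413536} + \frac{18250}{-487154} = 370130 \left(- \frac{1}{413536}\right) + 18250 \left(- \frac{1}{487154}\right) = - \frac{185065}{206768} - \frac{9125}{243577} = - \frac{46964335505}{50363929136}$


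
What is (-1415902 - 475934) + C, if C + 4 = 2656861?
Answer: 765021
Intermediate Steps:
C = 2656857 (C = -4 + 2656861 = 2656857)
(-1415902 - 475934) + C = (-1415902 - 475934) + 2656857 = -1891836 + 2656857 = 765021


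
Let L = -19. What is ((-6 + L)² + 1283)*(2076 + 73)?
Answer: 4100292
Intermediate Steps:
((-6 + L)² + 1283)*(2076 + 73) = ((-6 - 19)² + 1283)*(2076 + 73) = ((-25)² + 1283)*2149 = (625 + 1283)*2149 = 1908*2149 = 4100292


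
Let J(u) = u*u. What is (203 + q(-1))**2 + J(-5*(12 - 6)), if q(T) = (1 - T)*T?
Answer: 41301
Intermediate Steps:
J(u) = u**2
q(T) = T*(1 - T)
(203 + q(-1))**2 + J(-5*(12 - 6)) = (203 - (1 - 1*(-1)))**2 + (-5*(12 - 6))**2 = (203 - (1 + 1))**2 + (-5*6)**2 = (203 - 1*2)**2 + (-30)**2 = (203 - 2)**2 + 900 = 201**2 + 900 = 40401 + 900 = 41301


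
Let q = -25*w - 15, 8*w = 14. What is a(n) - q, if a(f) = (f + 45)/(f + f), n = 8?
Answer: 993/16 ≈ 62.063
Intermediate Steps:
w = 7/4 (w = (⅛)*14 = 7/4 ≈ 1.7500)
a(f) = (45 + f)/(2*f) (a(f) = (45 + f)/((2*f)) = (45 + f)*(1/(2*f)) = (45 + f)/(2*f))
q = -235/4 (q = -25*7/4 - 15 = -175/4 - 15 = -235/4 ≈ -58.750)
a(n) - q = (½)*(45 + 8)/8 - 1*(-235/4) = (½)*(⅛)*53 + 235/4 = 53/16 + 235/4 = 993/16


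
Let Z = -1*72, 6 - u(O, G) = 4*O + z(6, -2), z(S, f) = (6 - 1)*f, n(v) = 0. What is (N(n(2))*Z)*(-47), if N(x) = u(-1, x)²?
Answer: 1353600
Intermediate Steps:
z(S, f) = 5*f
u(O, G) = 16 - 4*O (u(O, G) = 6 - (4*O + 5*(-2)) = 6 - (4*O - 10) = 6 - (-10 + 4*O) = 6 + (10 - 4*O) = 16 - 4*O)
Z = -72
N(x) = 400 (N(x) = (16 - 4*(-1))² = (16 + 4)² = 20² = 400)
(N(n(2))*Z)*(-47) = (400*(-72))*(-47) = -28800*(-47) = 1353600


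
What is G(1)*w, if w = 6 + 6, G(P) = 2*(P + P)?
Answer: 48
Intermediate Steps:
G(P) = 4*P (G(P) = 2*(2*P) = 4*P)
w = 12
G(1)*w = (4*1)*12 = 4*12 = 48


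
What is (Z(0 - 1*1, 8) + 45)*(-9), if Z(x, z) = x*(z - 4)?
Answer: -369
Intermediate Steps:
Z(x, z) = x*(-4 + z)
(Z(0 - 1*1, 8) + 45)*(-9) = ((0 - 1*1)*(-4 + 8) + 45)*(-9) = ((0 - 1)*4 + 45)*(-9) = (-1*4 + 45)*(-9) = (-4 + 45)*(-9) = 41*(-9) = -369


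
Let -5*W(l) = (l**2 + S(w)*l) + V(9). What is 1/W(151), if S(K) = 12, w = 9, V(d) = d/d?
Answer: -5/24614 ≈ -0.00020314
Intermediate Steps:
V(d) = 1
W(l) = -1/5 - 12*l/5 - l**2/5 (W(l) = -((l**2 + 12*l) + 1)/5 = -(1 + l**2 + 12*l)/5 = -1/5 - 12*l/5 - l**2/5)
1/W(151) = 1/(-1/5 - 12/5*151 - 1/5*151**2) = 1/(-1/5 - 1812/5 - 1/5*22801) = 1/(-1/5 - 1812/5 - 22801/5) = 1/(-24614/5) = -5/24614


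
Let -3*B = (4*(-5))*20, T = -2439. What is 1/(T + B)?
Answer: -3/6917 ≈ -0.00043371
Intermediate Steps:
B = 400/3 (B = -4*(-5)*20/3 = -(-20)*20/3 = -⅓*(-400) = 400/3 ≈ 133.33)
1/(T + B) = 1/(-2439 + 400/3) = 1/(-6917/3) = -3/6917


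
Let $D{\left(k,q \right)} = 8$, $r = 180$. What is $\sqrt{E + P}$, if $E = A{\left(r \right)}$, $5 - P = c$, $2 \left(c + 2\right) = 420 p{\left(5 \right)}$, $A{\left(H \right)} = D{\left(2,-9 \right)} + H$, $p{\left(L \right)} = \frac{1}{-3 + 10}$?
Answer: $\sqrt{165} \approx 12.845$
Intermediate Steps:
$p{\left(L \right)} = \frac{1}{7}$
$A{\left(H \right)} = 8 + H$
$c = 28$ ($c = -2 + \frac{420 \cdot \frac{1}{7}}{2} = -2 + \frac{1}{2} \cdot 60 = -2 + 30 = 28$)
$P = -23$ ($P = 5 - 28 = -23$)
$E = 188$ ($E = 8 + 180 = 188$)
$\sqrt{E + P} = \sqrt{188 - 23} = \sqrt{165}$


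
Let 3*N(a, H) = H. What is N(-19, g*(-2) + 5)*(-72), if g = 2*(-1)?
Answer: -216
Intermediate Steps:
g = -2
N(a, H) = H/3
N(-19, g*(-2) + 5)*(-72) = ((-2*(-2) + 5)/3)*(-72) = ((4 + 5)/3)*(-72) = ((⅓)*9)*(-72) = 3*(-72) = -216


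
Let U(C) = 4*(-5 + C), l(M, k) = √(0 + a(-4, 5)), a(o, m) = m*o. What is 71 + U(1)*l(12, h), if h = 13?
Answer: 71 - 32*I*√5 ≈ 71.0 - 71.554*I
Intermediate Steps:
l(M, k) = 2*I*√5 (l(M, k) = √(0 + 5*(-4)) = √(0 - 20) = √(-20) = 2*I*√5)
U(C) = -20 + 4*C
71 + U(1)*l(12, h) = 71 + (-20 + 4*1)*(2*I*√5) = 71 + (-20 + 4)*(2*I*√5) = 71 - 32*I*√5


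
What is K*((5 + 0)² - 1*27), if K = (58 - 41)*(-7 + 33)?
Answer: -884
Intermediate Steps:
K = 442 (K = 17*26 = 442)
K*((5 + 0)² - 1*27) = 442*((5 + 0)² - 1*27) = 442*(5² - 27) = 442*(25 - 27) = 442*(-2) = -884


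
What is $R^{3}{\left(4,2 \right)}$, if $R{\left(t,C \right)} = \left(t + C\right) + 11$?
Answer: $4913$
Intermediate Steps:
$R{\left(t,C \right)} = 11 + C + t$ ($R{\left(t,C \right)} = \left(C + t\right) + 11 = 11 + C + t$)
$R^{3}{\left(4,2 \right)} = \left(11 + 2 + 4\right)^{3} = 17^{3} = 4913$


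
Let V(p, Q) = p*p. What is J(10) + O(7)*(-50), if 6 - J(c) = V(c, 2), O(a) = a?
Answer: -444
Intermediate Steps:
V(p, Q) = p²
J(c) = 6 - c²
J(10) + O(7)*(-50) = (6 - 1*10²) + 7*(-50) = (6 - 1*100) - 350 = (6 - 100) - 350 = -94 - 350 = -444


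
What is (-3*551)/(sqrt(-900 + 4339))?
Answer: -87*sqrt(3439)/181 ≈ -28.188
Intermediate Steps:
(-3*551)/(sqrt(-900 + 4339)) = -1653*sqrt(3439)/3439 = -87*sqrt(3439)/181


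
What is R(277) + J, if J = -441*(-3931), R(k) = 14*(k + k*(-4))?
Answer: 1721937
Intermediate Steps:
R(k) = -42*k (R(k) = 14*(k - 4*k) = 14*(-3*k) = -42*k)
J = 1733571
R(277) + J = -42*277 + 1733571 = -11634 + 1733571 = 1721937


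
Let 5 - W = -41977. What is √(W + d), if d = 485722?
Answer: 2*√131926 ≈ 726.43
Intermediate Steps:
W = 41982 (W = 5 - 1*(-41977) = 5 + 41977 = 41982)
√(W + d) = √(41982 + 485722) = √527704 = 2*√131926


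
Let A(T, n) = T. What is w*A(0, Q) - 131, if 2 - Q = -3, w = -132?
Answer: -131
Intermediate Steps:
Q = 5 (Q = 2 - 1*(-3) = 2 + 3 = 5)
w*A(0, Q) - 131 = -132*0 - 131 = 0 - 131 = -131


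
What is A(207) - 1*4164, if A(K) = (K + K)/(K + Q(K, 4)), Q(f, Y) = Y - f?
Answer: -8121/2 ≈ -4060.5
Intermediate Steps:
A(K) = K/2 (A(K) = (K + K)/(K + (4 - K)) = (2*K)/4 = (2*K)*(1/4) = K/2)
A(207) - 1*4164 = (1/2)*207 - 1*4164 = 207/2 - 4164 = -8121/2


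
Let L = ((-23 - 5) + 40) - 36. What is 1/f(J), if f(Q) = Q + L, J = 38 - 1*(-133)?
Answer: 1/147 ≈ 0.0068027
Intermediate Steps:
L = -24 (L = (-28 + 40) - 36 = 12 - 36 = -24)
J = 171 (J = 38 + 133 = 171)
f(Q) = -24 + Q (f(Q) = Q - 24 = -24 + Q)
1/f(J) = 1/(-24 + 171) = 1/147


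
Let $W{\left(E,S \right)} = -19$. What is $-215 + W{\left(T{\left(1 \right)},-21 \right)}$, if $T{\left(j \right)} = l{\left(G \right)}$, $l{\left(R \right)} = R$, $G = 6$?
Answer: $-234$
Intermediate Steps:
$T{\left(j \right)} = 6$
$-215 + W{\left(T{\left(1 \right)},-21 \right)} = -215 - 19 = -234$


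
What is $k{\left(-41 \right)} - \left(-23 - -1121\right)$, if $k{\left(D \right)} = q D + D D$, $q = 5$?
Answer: $378$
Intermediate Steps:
$k{\left(D \right)} = D^{2} + 5 D$ ($k{\left(D \right)} = 5 D + D D = 5 D + D^{2} = D^{2} + 5 D$)
$k{\left(-41 \right)} - \left(-23 - -1121\right) = - 41 \left(5 - 41\right) - \left(-23 - -1121\right) = \left(-41\right) \left(-36\right) - \left(-23 + 1121\right) = 1476 - 1098 = 378$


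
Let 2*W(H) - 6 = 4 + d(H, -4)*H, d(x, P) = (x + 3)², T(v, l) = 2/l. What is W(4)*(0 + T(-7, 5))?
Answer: 206/5 ≈ 41.200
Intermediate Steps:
d(x, P) = (3 + x)²
W(H) = 5 + H*(3 + H)²/2 (W(H) = 3 + (4 + (3 + H)²*H)/2 = 3 + (4 + H*(3 + H)²)/2 = 3 + (2 + H*(3 + H)²/2) = 5 + H*(3 + H)²/2)
W(4)*(0 + T(-7, 5)) = (5 + (½)*4*(3 + 4)²)*(0 + 2/5) = (5 + (½)*4*7²)*(0 + 2*(⅕)) = (5 + (½)*4*49)*(0 + ⅖) = (5 + 98)*(⅖) = 103*(⅖) = 206/5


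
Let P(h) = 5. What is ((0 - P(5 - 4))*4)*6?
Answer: -120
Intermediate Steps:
((0 - P(5 - 4))*4)*6 = ((0 - 1*5)*4)*6 = ((0 - 5)*4)*6 = -5*4*6 = -20*6 = -120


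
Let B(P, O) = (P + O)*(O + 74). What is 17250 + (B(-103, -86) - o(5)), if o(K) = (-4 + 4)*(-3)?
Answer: 19518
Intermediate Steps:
o(K) = 0 (o(K) = 0*(-3) = 0)
B(P, O) = (74 + O)*(O + P) (B(P, O) = (O + P)*(74 + O) = (74 + O)*(O + P))
17250 + (B(-103, -86) - o(5)) = 17250 + (((-86)² + 74*(-86) + 74*(-103) - 86*(-103)) - 1*0) = 17250 + ((7396 - 6364 - 7622 + 8858) + 0) = 17250 + (2268 + 0) = 17250 + 2268 = 19518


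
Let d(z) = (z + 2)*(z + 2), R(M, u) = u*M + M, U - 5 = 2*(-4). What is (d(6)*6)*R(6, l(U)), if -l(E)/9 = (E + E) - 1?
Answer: 147456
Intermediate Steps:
U = -3 (U = 5 + 2*(-4) = 5 - 8 = -3)
l(E) = 9 - 18*E (l(E) = -9*((E + E) - 1) = -9*(2*E - 1) = -9*(-1 + 2*E) = 9 - 18*E)
R(M, u) = M + M*u (R(M, u) = M*u + M = M + M*u)
d(z) = (2 + z)² (d(z) = (2 + z)*(2 + z) = (2 + z)²)
(d(6)*6)*R(6, l(U)) = ((2 + 6)²*6)*(6*(1 + (9 - 18*(-3)))) = (8²*6)*(6*(1 + (9 + 54))) = (64*6)*(6*(1 + 63)) = 384*(6*64) = 384*384 = 147456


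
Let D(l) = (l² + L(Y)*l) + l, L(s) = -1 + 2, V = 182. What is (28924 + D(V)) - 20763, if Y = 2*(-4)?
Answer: 41649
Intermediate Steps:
Y = -8
L(s) = 1
D(l) = l² + 2*l (D(l) = (l² + 1*l) + l = (l² + l) + l = (l + l²) + l = l² + 2*l)
(28924 + D(V)) - 20763 = (28924 + 182*(2 + 182)) - 20763 = (28924 + 182*184) - 20763 = (28924 + 33488) - 20763 = 62412 - 20763 = 41649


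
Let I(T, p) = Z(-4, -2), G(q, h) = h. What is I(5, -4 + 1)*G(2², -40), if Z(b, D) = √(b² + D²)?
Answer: -80*√5 ≈ -178.89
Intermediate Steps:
Z(b, D) = √(D² + b²)
I(T, p) = 2*√5 (I(T, p) = √((-2)² + (-4)²) = √(4 + 16) = √20 = 2*√5)
I(5, -4 + 1)*G(2², -40) = (2*√5)*(-40) = -80*√5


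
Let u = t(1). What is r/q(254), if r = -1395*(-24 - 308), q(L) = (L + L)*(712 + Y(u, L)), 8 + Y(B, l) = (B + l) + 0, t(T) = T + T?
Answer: 7719/8128 ≈ 0.94968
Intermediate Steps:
t(T) = 2*T
u = 2 (u = 2*1 = 2)
Y(B, l) = -8 + B + l (Y(B, l) = -8 + ((B + l) + 0) = -8 + (B + l) = -8 + B + l)
q(L) = 2*L*(706 + L) (q(L) = (L + L)*(712 + (-8 + 2 + L)) = (2*L)*(712 + (-6 + L)) = (2*L)*(706 + L) = 2*L*(706 + L))
r = 463140 (r = -1395*(-332) = 463140)
r/q(254) = 463140/((2*254*(706 + 254))) = 463140/((2*254*960)) = 463140/487680 = 463140*(1/487680) = 7719/8128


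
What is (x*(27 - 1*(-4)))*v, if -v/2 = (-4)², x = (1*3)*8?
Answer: -23808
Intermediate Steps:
x = 24 (x = 3*8 = 24)
v = -32 (v = -2*(-4)² = -2*16 = -32)
(x*(27 - 1*(-4)))*v = (24*(27 - 1*(-4)))*(-32) = (24*(27 + 4))*(-32) = (24*31)*(-32) = 744*(-32) = -23808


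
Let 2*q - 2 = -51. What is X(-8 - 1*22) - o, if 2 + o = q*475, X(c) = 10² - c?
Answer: 23539/2 ≈ 11770.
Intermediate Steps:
q = -49/2 (q = 1 + (½)*(-51) = 1 - 51/2 = -49/2 ≈ -24.500)
X(c) = 100 - c
o = -23279/2 (o = -2 - 49/2*475 = -2 - 23275/2 = -23279/2 ≈ -11640.)
X(-8 - 1*22) - o = (100 - (-8 - 1*22)) - 1*(-23279/2) = (100 - (-8 - 22)) + 23279/2 = (100 - 1*(-30)) + 23279/2 = (100 + 30) + 23279/2 = 130 + 23279/2 = 23539/2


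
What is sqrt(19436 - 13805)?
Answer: sqrt(5631) ≈ 75.040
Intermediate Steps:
sqrt(19436 - 13805) = sqrt(5631)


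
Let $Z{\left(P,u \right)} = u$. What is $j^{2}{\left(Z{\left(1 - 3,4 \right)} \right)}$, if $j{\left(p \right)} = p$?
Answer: $16$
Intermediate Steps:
$j^{2}{\left(Z{\left(1 - 3,4 \right)} \right)} = 4^{2} = 16$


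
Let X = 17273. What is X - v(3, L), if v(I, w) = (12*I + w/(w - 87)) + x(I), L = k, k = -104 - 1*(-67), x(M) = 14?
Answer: 2135615/124 ≈ 17223.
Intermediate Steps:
k = -37 (k = -104 + 67 = -37)
L = -37
v(I, w) = 14 + 12*I + w/(-87 + w) (v(I, w) = (12*I + w/(w - 87)) + 14 = (12*I + w/(-87 + w)) + 14 = 14 + 12*I + w/(-87 + w))
X - v(3, L) = 17273 - 3*(-406 - 348*3 + 5*(-37) + 4*3*(-37))/(-87 - 37) = 17273 - 3*(-406 - 1044 - 185 - 444)/(-124) = 17273 - 3*(-1)*(-2079)/124 = 17273 - 1*6237/124 = 17273 - 6237/124 = 2135615/124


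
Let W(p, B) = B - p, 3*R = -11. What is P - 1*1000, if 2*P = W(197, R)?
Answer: -3301/3 ≈ -1100.3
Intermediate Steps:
R = -11/3 (R = (⅓)*(-11) = -11/3 ≈ -3.6667)
P = -301/3 (P = (-11/3 - 1*197)/2 = (-11/3 - 197)/2 = (½)*(-602/3) = -301/3 ≈ -100.33)
P - 1*1000 = -301/3 - 1*1000 = -301/3 - 1000 = -3301/3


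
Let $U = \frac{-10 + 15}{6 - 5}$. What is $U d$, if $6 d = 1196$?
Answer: $\frac{2990}{3} \approx 996.67$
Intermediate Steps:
$d = \frac{598}{3}$ ($d = \frac{1}{6} \cdot 1196 = \frac{598}{3} \approx 199.33$)
$U = 5$ ($U = \frac{5}{1} = 5 \cdot 1 = 5$)
$U d = 5 \cdot \frac{598}{3} = \frac{2990}{3}$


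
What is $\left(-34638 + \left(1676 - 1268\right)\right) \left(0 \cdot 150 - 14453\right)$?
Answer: $494726190$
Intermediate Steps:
$\left(-34638 + \left(1676 - 1268\right)\right) \left(0 \cdot 150 - 14453\right) = \left(-34638 + 408\right) \left(0 - 14453\right) = \left(-34230\right) \left(-14453\right) = 494726190$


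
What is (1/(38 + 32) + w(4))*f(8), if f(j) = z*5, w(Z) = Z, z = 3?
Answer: 843/14 ≈ 60.214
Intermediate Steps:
f(j) = 15 (f(j) = 3*5 = 15)
(1/(38 + 32) + w(4))*f(8) = (1/(38 + 32) + 4)*15 = (1/70 + 4)*15 = (281/70)*15 = 843/14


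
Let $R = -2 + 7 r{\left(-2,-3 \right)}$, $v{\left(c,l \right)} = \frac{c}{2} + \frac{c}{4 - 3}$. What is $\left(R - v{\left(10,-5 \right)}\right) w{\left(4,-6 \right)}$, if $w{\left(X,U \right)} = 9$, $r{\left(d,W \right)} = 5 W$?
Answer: $-1098$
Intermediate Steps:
$v{\left(c,l \right)} = \frac{3 c}{2}$ ($v{\left(c,l \right)} = c \frac{1}{2} + \frac{c}{4 - 3} = \frac{c}{2} + \frac{c}{1} = \frac{c}{2} + c 1 = \frac{c}{2} + c = \frac{3 c}{2}$)
$R = -107$ ($R = -2 + 7 \cdot 5 \left(-3\right) = -2 + 7 \left(-15\right) = -2 - 105 = -107$)
$\left(R - v{\left(10,-5 \right)}\right) w{\left(4,-6 \right)} = \left(-107 - \frac{3}{2} \cdot 10\right) 9 = \left(-107 - 15\right) 9 = \left(-122\right) 9 = -1098$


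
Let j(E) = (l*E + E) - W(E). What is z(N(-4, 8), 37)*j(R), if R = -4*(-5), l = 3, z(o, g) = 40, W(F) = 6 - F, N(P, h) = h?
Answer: 3760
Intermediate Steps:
R = 20
j(E) = -6 + 5*E (j(E) = (3*E + E) - (6 - E) = 4*E + (-6 + E) = -6 + 5*E)
z(N(-4, 8), 37)*j(R) = 40*(-6 + 5*20) = 40*(-6 + 100) = 40*94 = 3760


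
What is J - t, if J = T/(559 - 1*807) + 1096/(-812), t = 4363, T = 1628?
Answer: -55012327/12586 ≈ -4370.9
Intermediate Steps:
J = -99609/12586 (J = 1628/(559 - 1*807) + 1096/(-812) = 1628/(559 - 807) + 1096*(-1/812) = 1628/(-248) - 274/203 = 1628*(-1/248) - 274/203 = -407/62 - 274/203 = -99609/12586 ≈ -7.9143)
J - t = -99609/12586 - 1*4363 = -99609/12586 - 4363 = -55012327/12586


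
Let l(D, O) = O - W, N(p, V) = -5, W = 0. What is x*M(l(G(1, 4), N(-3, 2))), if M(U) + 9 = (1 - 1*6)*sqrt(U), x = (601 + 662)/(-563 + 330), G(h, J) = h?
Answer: 11367/233 + 6315*I*sqrt(5)/233 ≈ 48.785 + 60.604*I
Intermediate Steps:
l(D, O) = O (l(D, O) = O - 1*0 = O + 0 = O)
x = -1263/233 (x = 1263/(-233) = 1263*(-1/233) = -1263/233 ≈ -5.4206)
M(U) = -9 - 5*sqrt(U) (M(U) = -9 + (1 - 1*6)*sqrt(U) = -9 + (1 - 6)*sqrt(U) = -9 - 5*sqrt(U))
x*M(l(G(1, 4), N(-3, 2))) = -1263*(-9 - 5*I*sqrt(5))/233 = 11367/233 + 6315*I*sqrt(5)/233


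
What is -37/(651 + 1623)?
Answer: -37/2274 ≈ -0.016271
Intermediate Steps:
-37/(651 + 1623) = -37/2274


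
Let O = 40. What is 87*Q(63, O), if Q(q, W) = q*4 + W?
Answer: 25404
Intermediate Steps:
Q(q, W) = W + 4*q (Q(q, W) = 4*q + W = W + 4*q)
87*Q(63, O) = 87*(40 + 4*63) = 87*(40 + 252) = 87*292 = 25404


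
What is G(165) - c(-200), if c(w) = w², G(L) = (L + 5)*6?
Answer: -38980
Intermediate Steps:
G(L) = 30 + 6*L (G(L) = (5 + L)*6 = 30 + 6*L)
G(165) - c(-200) = (30 + 6*165) - 1*(-200)² = (30 + 990) - 1*40000 = 1020 - 40000 = -38980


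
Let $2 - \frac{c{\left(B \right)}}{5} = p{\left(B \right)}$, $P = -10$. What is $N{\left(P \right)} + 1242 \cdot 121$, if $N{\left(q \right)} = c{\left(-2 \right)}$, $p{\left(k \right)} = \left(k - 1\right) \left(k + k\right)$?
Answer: $150232$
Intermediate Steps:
$p{\left(k \right)} = 2 k \left(-1 + k\right)$ ($p{\left(k \right)} = \left(-1 + k\right) 2 k = 2 k \left(-1 + k\right)$)
$c{\left(B \right)} = 10 - 10 B \left(-1 + B\right)$ ($c{\left(B \right)} = 10 - 5 \cdot 2 B \left(-1 + B\right) = 10 - 10 B \left(-1 + B\right)$)
$N{\left(q \right)} = -50$ ($N{\left(q \right)} = 10 - - 20 \left(-1 - 2\right) = 10 - \left(-20\right) \left(-3\right) = 10 - 60 = -50$)
$N{\left(P \right)} + 1242 \cdot 121 = -50 + 1242 \cdot 121 = -50 + 150282 = 150232$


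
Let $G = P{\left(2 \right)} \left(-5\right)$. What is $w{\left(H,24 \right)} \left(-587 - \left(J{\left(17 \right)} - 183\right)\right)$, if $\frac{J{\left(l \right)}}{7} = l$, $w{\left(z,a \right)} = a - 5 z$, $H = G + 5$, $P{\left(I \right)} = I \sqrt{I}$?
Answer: $523 - 26150 \sqrt{2} \approx -36459.0$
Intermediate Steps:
$P{\left(I \right)} = I^{\frac{3}{2}}$
$G = - 10 \sqrt{2}$ ($G = 2^{\frac{3}{2}} \left(-5\right) = 2 \sqrt{2} \left(-5\right) = - 10 \sqrt{2} \approx -14.142$)
$H = 5 - 10 \sqrt{2}$ ($H = - 10 \sqrt{2} + 5 = 5 - 10 \sqrt{2} \approx -9.1421$)
$J{\left(l \right)} = 7 l$
$w{\left(H,24 \right)} \left(-587 - \left(J{\left(17 \right)} - 183\right)\right) = \left(24 - 5 \left(5 - 10 \sqrt{2}\right)\right) \left(-587 - \left(7 \cdot 17 - 183\right)\right) = \left(24 - \left(25 - 50 \sqrt{2}\right)\right) \left(-587 - \left(119 - 183\right)\right) = \left(-1 + 50 \sqrt{2}\right) \left(-587 - -64\right) = \left(-1 + 50 \sqrt{2}\right) \left(-587 + 64\right) = \left(-1 + 50 \sqrt{2}\right) \left(-523\right) = 523 - 26150 \sqrt{2}$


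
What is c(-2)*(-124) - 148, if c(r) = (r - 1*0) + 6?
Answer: -644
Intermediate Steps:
c(r) = 6 + r (c(r) = (r + 0) + 6 = r + 6 = 6 + r)
c(-2)*(-124) - 148 = (6 - 2)*(-124) - 148 = 4*(-124) - 148 = -496 - 148 = -644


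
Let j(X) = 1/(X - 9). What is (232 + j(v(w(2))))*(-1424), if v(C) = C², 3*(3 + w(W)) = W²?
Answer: -2310974/7 ≈ -3.3014e+5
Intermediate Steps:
w(W) = -3 + W²/3
j(X) = 1/(-9 + X)
(232 + j(v(w(2))))*(-1424) = (232 + 1/(-9 + (-3 + (⅓)*2²)²))*(-1424) = (232 + 1/(-9 + (-3 + (⅓)*4)²))*(-1424) = (232 + 1/(-9 + (-3 + 4/3)²))*(-1424) = (232 + 1/(-9 + (-5/3)²))*(-1424) = (232 + 1/(-9 + 25/9))*(-1424) = (232 + 1/(-56/9))*(-1424) = (232 - 9/56)*(-1424) = (12983/56)*(-1424) = -2310974/7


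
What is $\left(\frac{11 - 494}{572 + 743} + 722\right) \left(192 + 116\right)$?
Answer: $\frac{292275676}{1315} \approx 2.2226 \cdot 10^{5}$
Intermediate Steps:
$\left(\frac{11 - 494}{572 + 743} + 722\right) \left(192 + 116\right) = \left(- \frac{483}{1315} + 722\right) 308 = \frac{948947}{1315} \cdot 308 = \frac{292275676}{1315}$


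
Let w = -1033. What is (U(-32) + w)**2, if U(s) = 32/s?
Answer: 1069156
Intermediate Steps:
(U(-32) + w)**2 = (32/(-32) - 1033)**2 = (32*(-1/32) - 1033)**2 = (-1 - 1033)**2 = (-1034)**2 = 1069156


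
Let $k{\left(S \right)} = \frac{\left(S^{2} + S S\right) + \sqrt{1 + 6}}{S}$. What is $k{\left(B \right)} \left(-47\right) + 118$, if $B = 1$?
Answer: $24 - 47 \sqrt{7} \approx -100.35$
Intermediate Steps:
$k{\left(S \right)} = \frac{\sqrt{7} + 2 S^{2}}{S}$ ($k{\left(S \right)} = \frac{\left(S^{2} + S^{2}\right) + \sqrt{7}}{S} = \frac{2 S^{2} + \sqrt{7}}{S} = \frac{\sqrt{7} + 2 S^{2}}{S}$)
$k{\left(B \right)} \left(-47\right) + 118 = \left(2 \cdot 1 + \frac{\sqrt{7}}{1}\right) \left(-47\right) + 118 = \left(2 + \sqrt{7} \cdot 1\right) \left(-47\right) + 118 = \left(2 + \sqrt{7}\right) \left(-47\right) + 118 = \left(-94 - 47 \sqrt{7}\right) + 118 = 24 - 47 \sqrt{7}$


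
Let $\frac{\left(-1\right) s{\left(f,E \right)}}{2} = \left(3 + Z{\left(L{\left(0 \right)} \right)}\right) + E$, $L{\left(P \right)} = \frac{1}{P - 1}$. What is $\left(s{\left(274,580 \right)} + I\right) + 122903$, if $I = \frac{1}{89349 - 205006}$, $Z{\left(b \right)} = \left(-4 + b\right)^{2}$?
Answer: $\frac{14073953358}{115657} \approx 1.2169 \cdot 10^{5}$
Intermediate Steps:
$L{\left(P \right)} = \frac{1}{-1 + P}$
$s{\left(f,E \right)} = -56 - 2 E$ ($s{\left(f,E \right)} = - 2 \left(\left(3 + \left(-4 + \frac{1}{-1 + 0}\right)^{2}\right) + E\right) = - 2 \left(\left(3 + \left(-4 + \frac{1}{-1}\right)^{2}\right) + E\right) = - 2 \left(\left(3 + \left(-4 - 1\right)^{2}\right) + E\right) = - 2 \left(\left(3 + \left(-5\right)^{2}\right) + E\right) = - 2 \left(\left(3 + 25\right) + E\right) = - 2 \left(28 + E\right) = -56 - 2 E$)
$I = - \frac{1}{115657}$ ($I = \frac{1}{-115657} = - \frac{1}{115657} \approx -8.6463 \cdot 10^{-6}$)
$\left(s{\left(274,580 \right)} + I\right) + 122903 = \left(\left(-56 - 1160\right) - \frac{1}{115657}\right) + 122903 = \left(-1216 - \frac{1}{115657}\right) + 122903 = - \frac{140638913}{115657} + 122903 = \frac{14073953358}{115657}$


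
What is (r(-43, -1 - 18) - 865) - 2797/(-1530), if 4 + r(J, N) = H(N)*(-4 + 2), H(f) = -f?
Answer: -1384913/1530 ≈ -905.17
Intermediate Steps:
r(J, N) = -4 + 2*N (r(J, N) = -4 + (-N)*(-4 + 2) = -4 - N*(-2) = -4 + 2*N)
(r(-43, -1 - 18) - 865) - 2797/(-1530) = ((-4 + 2*(-1 - 18)) - 865) - 2797/(-1530) = ((-4 + 2*(-19)) - 865) - 2797*(-1/1530) = ((-4 - 38) - 865) + 2797/1530 = (-42 - 865) + 2797/1530 = -907 + 2797/1530 = -1384913/1530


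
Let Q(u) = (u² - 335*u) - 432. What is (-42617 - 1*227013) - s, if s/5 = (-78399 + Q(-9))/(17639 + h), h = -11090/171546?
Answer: -407902719020485/1512944402 ≈ -2.6961e+5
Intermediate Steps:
h = -5545/85773 (h = -11090*1/171546 = -5545/85773 ≈ -0.064647)
Q(u) = -432 + u² - 335*u
s = -32480090775/1512944402 (s = 5*((-78399 + (-432 + (-9)² - 335*(-9)))/(17639 - 5545/85773)) = 5*((-78399 + (-432 + 81 + 3015))/(1512944402/85773)) = 5*((-78399 + 2664)*(85773/1512944402)) = 5*(-75735*85773/1512944402) = 5*(-6496018155/1512944402) = -32480090775/1512944402 ≈ -21.468)
(-42617 - 1*227013) - s = (-42617 - 1*227013) - 1*(-32480090775/1512944402) = (-42617 - 227013) + 32480090775/1512944402 = -269630 + 32480090775/1512944402 = -407902719020485/1512944402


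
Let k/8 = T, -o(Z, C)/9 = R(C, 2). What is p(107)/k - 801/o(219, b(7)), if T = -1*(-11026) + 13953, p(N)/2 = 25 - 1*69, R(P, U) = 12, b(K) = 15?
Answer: 2222999/299748 ≈ 7.4162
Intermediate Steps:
o(Z, C) = -108 (o(Z, C) = -9*12 = -108)
p(N) = -88 (p(N) = 2*(25 - 1*69) = 2*(25 - 69) = 2*(-44) = -88)
T = 24979 (T = 11026 + 13953 = 24979)
k = 199832 (k = 8*24979 = 199832)
p(107)/k - 801/o(219, b(7)) = -88/199832 - 801/(-108) = -88*1/199832 - 801*(-1/108) = -11/24979 + 89/12 = 2222999/299748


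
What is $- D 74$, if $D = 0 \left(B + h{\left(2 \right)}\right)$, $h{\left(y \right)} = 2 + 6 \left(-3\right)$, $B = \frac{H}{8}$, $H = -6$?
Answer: $0$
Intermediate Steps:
$B = - \frac{3}{4}$ ($B = - \frac{6}{8} = \left(-6\right) \frac{1}{8} = - \frac{3}{4} \approx -0.75$)
$h{\left(y \right)} = -16$ ($h{\left(y \right)} = 2 - 18 = -16$)
$D = 0$ ($D = 0 \left(- \frac{3}{4} - 16\right) = 0 \left(- \frac{67}{4}\right) = 0$)
$- D 74 = - 0 \cdot 74 = \left(-1\right) 0 = 0$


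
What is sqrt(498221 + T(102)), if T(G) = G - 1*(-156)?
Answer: sqrt(498479) ≈ 706.03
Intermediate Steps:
T(G) = 156 + G (T(G) = G + 156 = 156 + G)
sqrt(498221 + T(102)) = sqrt(498221 + (156 + 102)) = sqrt(498221 + 258) = sqrt(498479)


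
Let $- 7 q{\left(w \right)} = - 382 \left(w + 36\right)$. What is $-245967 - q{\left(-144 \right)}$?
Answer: $- \frac{1680513}{7} \approx -2.4007 \cdot 10^{5}$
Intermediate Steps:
$q{\left(w \right)} = \frac{13752}{7} + \frac{382 w}{7}$ ($q{\left(w \right)} = - \frac{\left(-382\right) \left(w + 36\right)}{7} = - \frac{\left(-382\right) \left(36 + w\right)}{7} = - \frac{-13752 - 382 w}{7} = \frac{13752}{7} + \frac{382 w}{7}$)
$-245967 - q{\left(-144 \right)} = -245967 - \left(\frac{13752}{7} + \frac{382}{7} \left(-144\right)\right) = -245967 - \left(\frac{13752}{7} - \frac{55008}{7}\right) = -245967 - - \frac{41256}{7} = -245967 + \frac{41256}{7} = - \frac{1680513}{7}$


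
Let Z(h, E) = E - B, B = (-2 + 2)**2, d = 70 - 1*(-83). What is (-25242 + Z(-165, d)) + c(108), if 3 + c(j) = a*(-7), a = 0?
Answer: -25092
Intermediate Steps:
d = 153 (d = 70 + 83 = 153)
B = 0 (B = 0**2 = 0)
c(j) = -3 (c(j) = -3 + 0*(-7) = -3 + 0 = -3)
Z(h, E) = E (Z(h, E) = E - 1*0 = E + 0 = E)
(-25242 + Z(-165, d)) + c(108) = (-25242 + 153) - 3 = -25089 - 3 = -25092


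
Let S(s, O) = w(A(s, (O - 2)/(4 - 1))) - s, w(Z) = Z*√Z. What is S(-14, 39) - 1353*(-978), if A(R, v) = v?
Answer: 1323248 + 37*√111/9 ≈ 1.3233e+6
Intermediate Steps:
w(Z) = Z^(3/2)
S(s, O) = (-⅔ + O/3)^(3/2) - s (S(s, O) = ((O - 2)/(4 - 1))^(3/2) - s = ((-2 + O)/3)^(3/2) - s = ((-2 + O)*(⅓))^(3/2) - s = (-⅔ + O/3)^(3/2) - s)
S(-14, 39) - 1353*(-978) = (-1*(-14) + √3*(-2 + 39)^(3/2)/9) - 1353*(-978) = (14 + √3*37^(3/2)/9) + 1323234 = (14 + √3*(37*√37)/9) + 1323234 = (14 + 37*√111/9) + 1323234 = 1323248 + 37*√111/9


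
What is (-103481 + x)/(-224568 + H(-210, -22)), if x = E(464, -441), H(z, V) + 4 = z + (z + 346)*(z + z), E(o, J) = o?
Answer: 103017/281902 ≈ 0.36544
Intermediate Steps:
H(z, V) = -4 + z + 2*z*(346 + z) (H(z, V) = -4 + (z + (z + 346)*(z + z)) = -4 + (z + (346 + z)*(2*z)) = -4 + (z + 2*z*(346 + z)) = -4 + z + 2*z*(346 + z))
x = 464
(-103481 + x)/(-224568 + H(-210, -22)) = (-103481 + 464)/(-224568 + (-4 + 2*(-210)² + 693*(-210))) = -103017/(-224568 + (-4 + 2*44100 - 145530)) = -103017/(-224568 + (-4 + 88200 - 145530)) = -103017/(-224568 - 57334) = -103017/(-281902) = -103017*(-1/281902) = 103017/281902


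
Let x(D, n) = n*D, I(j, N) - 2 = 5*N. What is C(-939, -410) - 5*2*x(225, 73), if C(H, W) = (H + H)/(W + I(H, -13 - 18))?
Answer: -92470872/563 ≈ -1.6425e+5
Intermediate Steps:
I(j, N) = 2 + 5*N
x(D, n) = D*n
C(H, W) = 2*H/(-153 + W) (C(H, W) = (H + H)/(W + (2 + 5*(-13 - 18))) = (2*H)/(W + (2 + 5*(-31))) = (2*H)/(W + (2 - 155)) = (2*H)/(W - 153) = (2*H)/(-153 + W) = 2*H/(-153 + W))
C(-939, -410) - 5*2*x(225, 73) = 2*(-939)/(-153 - 410) - 5*2*225*73 = 2*(-939)/(-563) - 10*16425 = 2*(-939)*(-1/563) - 1*164250 = 1878/563 - 164250 = -92470872/563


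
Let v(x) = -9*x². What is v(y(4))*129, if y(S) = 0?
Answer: 0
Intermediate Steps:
v(y(4))*129 = -9*0²*129 = -9*0*129 = 0*129 = 0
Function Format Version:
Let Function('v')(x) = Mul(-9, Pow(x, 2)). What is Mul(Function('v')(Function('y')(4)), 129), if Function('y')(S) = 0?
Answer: 0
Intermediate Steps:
Mul(Function('v')(Function('y')(4)), 129) = Mul(Mul(-9, Pow(0, 2)), 129) = Mul(Mul(-9, 0), 129) = Mul(0, 129) = 0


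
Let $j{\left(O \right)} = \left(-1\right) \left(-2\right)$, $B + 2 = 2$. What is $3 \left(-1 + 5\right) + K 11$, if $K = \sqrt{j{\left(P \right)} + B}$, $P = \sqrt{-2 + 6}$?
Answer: $12 + 11 \sqrt{2} \approx 27.556$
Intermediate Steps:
$B = 0$ ($B = -2 + 2 = 0$)
$P = 2$ ($P = \sqrt{4} = 2$)
$j{\left(O \right)} = 2$
$K = \sqrt{2}$ ($K = \sqrt{2 + 0} = \sqrt{2} \approx 1.4142$)
$3 \left(-1 + 5\right) + K 11 = 3 \left(-1 + 5\right) + \sqrt{2} \cdot 11 = 3 \cdot 4 + 11 \sqrt{2} = 12 + 11 \sqrt{2}$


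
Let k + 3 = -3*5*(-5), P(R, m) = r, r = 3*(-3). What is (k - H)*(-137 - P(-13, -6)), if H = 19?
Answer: -6784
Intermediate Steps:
r = -9
P(R, m) = -9
k = 72 (k = -3 - 3*5*(-5) = -3 - 15*(-5) = -3 + 75 = 72)
(k - H)*(-137 - P(-13, -6)) = (72 - 1*19)*(-137 - 1*(-9)) = (72 - 19)*(-137 + 9) = 53*(-128) = -6784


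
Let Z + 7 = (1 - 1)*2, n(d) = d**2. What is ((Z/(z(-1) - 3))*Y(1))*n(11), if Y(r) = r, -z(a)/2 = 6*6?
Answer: 847/75 ≈ 11.293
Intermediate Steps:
z(a) = -72 (z(a) = -12*6 = -2*36 = -72)
Z = -7 (Z = -7 + (1 - 1)*2 = -7 + 0*2 = -7 + 0 = -7)
((Z/(z(-1) - 3))*Y(1))*n(11) = ((-7/(-72 - 3))*1)*11**2 = ((-7/(-75))*1)*121 = (-1/75*(-7)*1)*121 = ((7/75)*1)*121 = (7/75)*121 = 847/75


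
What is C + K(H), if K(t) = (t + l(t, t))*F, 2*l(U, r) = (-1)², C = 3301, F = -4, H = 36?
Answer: 3155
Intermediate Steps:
l(U, r) = ½ (l(U, r) = (½)*(-1)² = (½)*1 = ½)
K(t) = -2 - 4*t (K(t) = (t + ½)*(-4) = (½ + t)*(-4) = -2 - 4*t)
C + K(H) = 3301 + (-2 - 4*36) = 3301 + (-2 - 144) = 3301 - 146 = 3155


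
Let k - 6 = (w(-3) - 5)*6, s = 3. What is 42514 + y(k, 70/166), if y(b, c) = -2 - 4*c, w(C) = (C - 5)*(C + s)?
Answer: 3528356/83 ≈ 42510.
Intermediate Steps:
w(C) = (-5 + C)*(3 + C) (w(C) = (C - 5)*(C + 3) = (-5 + C)*(3 + C))
k = -24 (k = 6 + ((-15 + (-3)**2 - 2*(-3)) - 5)*6 = 6 + ((-15 + 9 + 6) - 5)*6 = 6 + (0 - 5)*6 = 6 - 5*6 = 6 - 30 = -24)
42514 + y(k, 70/166) = 42514 + (-2 - 280/166) = 42514 + (-2 - 4*35/83) = 42514 + (-2 - 140/83) = 42514 - 306/83 = 3528356/83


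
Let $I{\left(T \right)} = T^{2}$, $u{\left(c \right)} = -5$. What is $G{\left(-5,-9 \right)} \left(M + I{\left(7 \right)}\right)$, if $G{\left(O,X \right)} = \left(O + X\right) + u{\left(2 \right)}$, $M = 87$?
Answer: $-2584$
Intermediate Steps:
$G{\left(O,X \right)} = -5 + O + X$ ($G{\left(O,X \right)} = \left(O + X\right) - 5 = -5 + O + X$)
$G{\left(-5,-9 \right)} \left(M + I{\left(7 \right)}\right) = \left(-5 - 5 - 9\right) \left(87 + 7^{2}\right) = - 19 \left(87 + 49\right) = \left(-19\right) 136 = -2584$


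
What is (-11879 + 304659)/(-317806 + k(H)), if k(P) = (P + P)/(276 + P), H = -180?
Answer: -1171120/1271239 ≈ -0.92124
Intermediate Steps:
k(P) = 2*P/(276 + P) (k(P) = (2*P)/(276 + P) = 2*P/(276 + P))
(-11879 + 304659)/(-317806 + k(H)) = (-11879 + 304659)/(-317806 + 2*(-180)/(276 - 180)) = 292780/(-317806 + 2*(-180)/96) = 292780/(-317806 + 2*(-180)*(1/96)) = 292780/(-317806 - 15/4) = 292780/(-1271239/4) = 292780*(-4/1271239) = -1171120/1271239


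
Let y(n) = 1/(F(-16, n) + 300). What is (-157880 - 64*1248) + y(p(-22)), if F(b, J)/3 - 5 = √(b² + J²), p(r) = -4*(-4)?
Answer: -2499486741/10513 - 16*√2/31539 ≈ -2.3775e+5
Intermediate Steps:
p(r) = 16
F(b, J) = 15 + 3*√(J² + b²) (F(b, J) = 15 + 3*√(b² + J²) = 15 + 3*√(J² + b²))
y(n) = 1/(315 + 3*√(256 + n²)) (y(n) = 1/((15 + 3*√(n² + (-16)²)) + 300) = 1/((15 + 3*√(n² + 256)) + 300) = 1/((15 + 3*√(256 + n²)) + 300) = 1/(315 + 3*√(256 + n²)))
(-157880 - 64*1248) + y(p(-22)) = (-157880 - 64*1248) + 1/(3*(105 + √(256 + 16²))) = (-157880 - 79872) + 1/(3*(105 + √(256 + 256))) = -237752 + 1/(3*(105 + √512)) = -237752 + 1/(3*(105 + 16*√2))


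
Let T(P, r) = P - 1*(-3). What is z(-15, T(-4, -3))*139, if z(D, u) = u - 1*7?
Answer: -1112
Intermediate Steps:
T(P, r) = 3 + P (T(P, r) = P + 3 = 3 + P)
z(D, u) = -7 + u (z(D, u) = u - 7 = -7 + u)
z(-15, T(-4, -3))*139 = (-7 + (3 - 4))*139 = (-7 - 1)*139 = -8*139 = -1112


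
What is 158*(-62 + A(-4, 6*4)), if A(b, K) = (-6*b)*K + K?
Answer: 85004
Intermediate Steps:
A(b, K) = K - 6*K*b (A(b, K) = -6*K*b + K = K - 6*K*b)
158*(-62 + A(-4, 6*4)) = 158*(-62 + (6*4)*(1 - 6*(-4))) = 158*(-62 + 24*(1 + 24)) = 158*(-62 + 24*25) = 158*(-62 + 600) = 158*538 = 85004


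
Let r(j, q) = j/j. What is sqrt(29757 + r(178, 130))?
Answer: sqrt(29758) ≈ 172.51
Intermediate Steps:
r(j, q) = 1
sqrt(29757 + r(178, 130)) = sqrt(29757 + 1) = sqrt(29758)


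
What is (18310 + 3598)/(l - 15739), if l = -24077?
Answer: -5477/9954 ≈ -0.55023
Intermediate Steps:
(18310 + 3598)/(l - 15739) = (18310 + 3598)/(-24077 - 15739) = 21908/(-39816) = 21908*(-1/39816) = -5477/9954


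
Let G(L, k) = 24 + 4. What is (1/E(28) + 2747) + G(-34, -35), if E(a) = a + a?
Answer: 155401/56 ≈ 2775.0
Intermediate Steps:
E(a) = 2*a
G(L, k) = 28
(1/E(28) + 2747) + G(-34, -35) = (1/(2*28) + 2747) + 28 = (1/56 + 2747) + 28 = 153833/56 + 28 = 155401/56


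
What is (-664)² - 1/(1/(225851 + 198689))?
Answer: 16356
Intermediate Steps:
(-664)² - 1/(1/(225851 + 198689)) = 440896 - 1/(1/424540) = 440896 - 1/1/424540 = 440896 - 1*424540 = 440896 - 424540 = 16356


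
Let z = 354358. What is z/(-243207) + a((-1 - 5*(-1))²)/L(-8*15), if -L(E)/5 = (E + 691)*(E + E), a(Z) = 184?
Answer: -10115056313/6943559850 ≈ -1.4568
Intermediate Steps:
L(E) = -10*E*(691 + E) (L(E) = -5*(E + 691)*(E + E) = -5*(691 + E)*2*E = -10*E*(691 + E))
z/(-243207) + a((-1 - 5*(-1))²)/L(-8*15) = 354358/(-243207) + 184/((-10*(-8*15)*(691 - 8*15))) = 354358*(-1/243207) + 184/((-10*(-120)*(691 - 120))) = -354358/243207 + 184/((-10*(-120)*571)) = -354358/243207 + 184/685200 = -354358/243207 + 184*(1/685200) = -354358/243207 + 23/85650 = -10115056313/6943559850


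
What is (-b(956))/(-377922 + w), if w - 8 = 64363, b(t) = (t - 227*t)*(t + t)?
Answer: -413099072/313551 ≈ -1317.5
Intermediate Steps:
b(t) = -452*t² (b(t) = (-226*t)*(2*t) = -452*t²)
w = 64371 (w = 8 + 64363 = 64371)
(-b(956))/(-377922 + w) = (-(-452)*956²)/(-377922 + 64371) = -(-452)*913936/(-313551) = -1*(-413099072)*(-1/313551) = 413099072*(-1/313551) = -413099072/313551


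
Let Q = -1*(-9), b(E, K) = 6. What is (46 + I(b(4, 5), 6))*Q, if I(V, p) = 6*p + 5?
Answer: 783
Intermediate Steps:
I(V, p) = 5 + 6*p
Q = 9
(46 + I(b(4, 5), 6))*Q = (46 + (5 + 6*6))*9 = (46 + (5 + 36))*9 = (46 + 41)*9 = 87*9 = 783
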